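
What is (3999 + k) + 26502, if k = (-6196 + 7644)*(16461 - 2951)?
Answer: 19592981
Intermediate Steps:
k = 19562480 (k = 1448*13510 = 19562480)
(3999 + k) + 26502 = (3999 + 19562480) + 26502 = 19566479 + 26502 = 19592981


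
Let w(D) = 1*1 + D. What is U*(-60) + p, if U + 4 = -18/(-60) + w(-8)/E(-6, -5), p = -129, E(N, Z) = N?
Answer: 23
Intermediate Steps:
w(D) = 1 + D
U = -38/15 (U = -4 + (-18/(-60) + (1 - 8)/(-6)) = -4 + (-18*(-1/60) - 7*(-1/6)) = -4 + (3/10 + 7/6) = -4 + 22/15 = -38/15 ≈ -2.5333)
U*(-60) + p = -38/15*(-60) - 129 = 152 - 129 = 23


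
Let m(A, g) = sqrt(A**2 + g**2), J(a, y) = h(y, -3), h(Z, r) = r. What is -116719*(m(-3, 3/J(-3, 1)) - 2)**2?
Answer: -1634066 + 466876*sqrt(10) ≈ -1.5767e+5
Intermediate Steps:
J(a, y) = -3
-116719*(m(-3, 3/J(-3, 1)) - 2)**2 = -116719*(sqrt((-3)**2 + (3/(-3))**2) - 2)**2 = -116719*(sqrt(9 + (3*(-1/3))**2) - 2)**2 = -116719*(sqrt(9 + (-1)**2) - 2)**2 = -116719*(sqrt(9 + 1) - 2)**2 = -116719*(sqrt(10) - 2)**2 = -116719*(-2 + sqrt(10))**2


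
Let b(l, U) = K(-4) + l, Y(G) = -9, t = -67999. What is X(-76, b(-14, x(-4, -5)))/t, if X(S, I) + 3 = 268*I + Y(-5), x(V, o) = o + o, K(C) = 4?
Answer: 2692/67999 ≈ 0.039589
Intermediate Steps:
x(V, o) = 2*o
b(l, U) = 4 + l
X(S, I) = -12 + 268*I (X(S, I) = -3 + (268*I - 9) = -3 + (-9 + 268*I) = -12 + 268*I)
X(-76, b(-14, x(-4, -5)))/t = (-12 + 268*(4 - 14))/(-67999) = (-12 + 268*(-10))*(-1/67999) = (-12 - 2680)*(-1/67999) = -2692*(-1/67999) = 2692/67999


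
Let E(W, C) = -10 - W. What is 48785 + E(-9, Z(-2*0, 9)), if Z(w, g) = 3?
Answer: 48784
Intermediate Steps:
48785 + E(-9, Z(-2*0, 9)) = 48785 + (-10 - 1*(-9)) = 48785 + (-10 + 9) = 48785 - 1 = 48784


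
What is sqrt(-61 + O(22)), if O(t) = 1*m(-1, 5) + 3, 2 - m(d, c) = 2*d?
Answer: 3*I*sqrt(6) ≈ 7.3485*I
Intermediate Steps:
m(d, c) = 2 - 2*d
O(t) = 7 (O(t) = 1*(2 - 2*(-1)) + 3 = 1*(2 + 2) + 3 = 1*4 + 3 = 4 + 3 = 7)
sqrt(-61 + O(22)) = sqrt(-61 + 7) = sqrt(-54) = 3*I*sqrt(6)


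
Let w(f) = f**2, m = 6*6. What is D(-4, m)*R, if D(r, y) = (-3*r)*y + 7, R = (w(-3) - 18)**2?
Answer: 35559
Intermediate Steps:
m = 36
R = 81 (R = ((-3)**2 - 18)**2 = (9 - 18)**2 = (-9)**2 = 81)
D(r, y) = 7 - 3*r*y (D(r, y) = -3*r*y + 7 = 7 - 3*r*y)
D(-4, m)*R = (7 - 3*(-4)*36)*81 = (7 + 432)*81 = 439*81 = 35559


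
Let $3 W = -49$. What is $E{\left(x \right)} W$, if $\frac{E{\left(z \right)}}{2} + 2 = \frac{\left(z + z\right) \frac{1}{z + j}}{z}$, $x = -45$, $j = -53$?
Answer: $66$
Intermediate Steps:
$W = - \frac{49}{3}$ ($W = \frac{1}{3} \left(-49\right) = - \frac{49}{3} \approx -16.333$)
$E{\left(z \right)} = -4 + \frac{4}{-53 + z}$ ($E{\left(z \right)} = -4 + 2 \frac{\left(z + z\right) \frac{1}{z - 53}}{z} = -4 + 2 \frac{2 z \frac{1}{-53 + z}}{z} = -4 + 2 \frac{2}{-53 + z} = -4 + \frac{4}{-53 + z}$)
$E{\left(x \right)} W = \frac{4 \left(54 - -45\right)}{-53 - 45} \left(- \frac{49}{3}\right) = \frac{4 \left(54 + 45\right)}{-98} \left(- \frac{49}{3}\right) = 4 \left(- \frac{1}{98}\right) 99 \left(- \frac{49}{3}\right) = \left(- \frac{198}{49}\right) \left(- \frac{49}{3}\right) = 66$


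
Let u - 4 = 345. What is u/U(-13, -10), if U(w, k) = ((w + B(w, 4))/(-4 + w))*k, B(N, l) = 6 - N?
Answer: 5933/60 ≈ 98.883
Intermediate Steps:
u = 349 (u = 4 + 345 = 349)
U(w, k) = 6*k/(-4 + w) (U(w, k) = ((w + (6 - w))/(-4 + w))*k = (6/(-4 + w))*k = 6*k/(-4 + w))
u/U(-13, -10) = 349/((6*(-10)/(-4 - 13))) = 349/((6*(-10)/(-17))) = 349/((6*(-10)*(-1/17))) = 349/(60/17) = 349*(17/60) = 5933/60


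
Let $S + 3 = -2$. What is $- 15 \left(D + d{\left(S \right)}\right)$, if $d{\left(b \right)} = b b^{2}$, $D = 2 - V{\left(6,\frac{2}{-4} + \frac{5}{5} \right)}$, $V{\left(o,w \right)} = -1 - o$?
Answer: $1740$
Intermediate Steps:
$S = -5$ ($S = -3 - 2 = -5$)
$D = 9$ ($D = 2 - \left(-1 - 6\right) = 2 - -7 = 2 + 7 = 9$)
$d{\left(b \right)} = b^{3}$
$- 15 \left(D + d{\left(S \right)}\right) = - 15 \left(9 + \left(-5\right)^{3}\right) = - 15 \left(9 - 125\right) = \left(-15\right) \left(-116\right) = 1740$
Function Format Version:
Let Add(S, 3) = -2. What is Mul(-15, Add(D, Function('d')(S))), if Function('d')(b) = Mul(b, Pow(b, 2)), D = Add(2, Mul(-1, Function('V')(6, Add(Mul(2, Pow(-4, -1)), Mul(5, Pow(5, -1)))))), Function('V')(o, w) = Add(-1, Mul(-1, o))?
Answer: 1740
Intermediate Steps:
S = -5 (S = Add(-3, -2) = -5)
D = 9 (D = Add(2, Mul(-1, Add(-1, Mul(-1, 6)))) = Add(2, Mul(-1, Add(-1, -6))) = Add(2, Mul(-1, -7)) = Add(2, 7) = 9)
Function('d')(b) = Pow(b, 3)
Mul(-15, Add(D, Function('d')(S))) = Mul(-15, Add(9, Pow(-5, 3))) = Mul(-15, Add(9, -125)) = Mul(-15, -116) = 1740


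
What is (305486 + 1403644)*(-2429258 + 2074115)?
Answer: -606985555590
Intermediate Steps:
(305486 + 1403644)*(-2429258 + 2074115) = 1709130*(-355143) = -606985555590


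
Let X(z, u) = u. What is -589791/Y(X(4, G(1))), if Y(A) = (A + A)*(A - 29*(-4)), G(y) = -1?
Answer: 589791/230 ≈ 2564.3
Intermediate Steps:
Y(A) = 2*A*(116 + A) (Y(A) = (2*A)*(A + 116) = (2*A)*(116 + A) = 2*A*(116 + A))
-589791/Y(X(4, G(1))) = -589791*(-1/(2*(116 - 1))) = -589791/(2*(-1)*115) = -589791/(-230) = -589791*(-1/230) = 589791/230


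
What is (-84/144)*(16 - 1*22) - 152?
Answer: -297/2 ≈ -148.50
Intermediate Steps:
(-84/144)*(16 - 1*22) - 152 = (-84*1/144)*(16 - 22) - 152 = -7/12*(-6) - 152 = 7/2 - 152 = -297/2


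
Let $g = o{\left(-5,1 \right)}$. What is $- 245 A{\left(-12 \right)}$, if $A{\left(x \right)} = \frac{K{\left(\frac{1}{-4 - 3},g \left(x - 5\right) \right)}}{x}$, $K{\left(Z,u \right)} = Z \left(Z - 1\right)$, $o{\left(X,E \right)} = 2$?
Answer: $\frac{10}{3} \approx 3.3333$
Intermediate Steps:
$g = 2$
$K{\left(Z,u \right)} = Z \left(-1 + Z\right)$
$A{\left(x \right)} = \frac{8}{49 x}$ ($A{\left(x \right)} = \frac{\frac{1}{-4 - 3} \left(-1 + \frac{1}{-4 - 3}\right)}{x} = \frac{\frac{1}{-7} \left(-1 + \frac{1}{-7}\right)}{x} = \frac{\left(- \frac{1}{7}\right) \left(-1 - \frac{1}{7}\right)}{x} = \frac{\left(- \frac{1}{7}\right) \left(- \frac{8}{7}\right)}{x} = \frac{8}{49 x}$)
$- 245 A{\left(-12 \right)} = - 245 \frac{8}{49 \left(-12\right)} = - 245 \cdot \frac{8}{49} \left(- \frac{1}{12}\right) = \left(-245\right) \left(- \frac{2}{147}\right) = \frac{10}{3}$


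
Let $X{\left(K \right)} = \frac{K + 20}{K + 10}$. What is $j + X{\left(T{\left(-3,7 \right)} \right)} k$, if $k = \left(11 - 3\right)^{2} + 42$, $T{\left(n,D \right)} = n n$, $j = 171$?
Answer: $\frac{6323}{19} \approx 332.79$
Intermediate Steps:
$T{\left(n,D \right)} = n^{2}$
$X{\left(K \right)} = \frac{20 + K}{10 + K}$
$k = 106$ ($k = 8^{2} + 42 = 64 + 42 = 106$)
$j + X{\left(T{\left(-3,7 \right)} \right)} k = 171 + \frac{20 + \left(-3\right)^{2}}{10 + \left(-3\right)^{2}} \cdot 106 = 171 + \frac{20 + 9}{10 + 9} \cdot 106 = 171 + \frac{1}{19} \cdot 29 \cdot 106 = 171 + \frac{29}{19} \cdot 106 = 171 + \frac{3074}{19} = \frac{6323}{19}$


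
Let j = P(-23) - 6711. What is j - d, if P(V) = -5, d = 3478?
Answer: -10194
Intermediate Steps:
j = -6716 (j = -5 - 6711 = -6716)
j - d = -6716 - 1*3478 = -6716 - 3478 = -10194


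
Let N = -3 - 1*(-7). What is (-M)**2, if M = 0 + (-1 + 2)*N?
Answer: 16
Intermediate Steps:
N = 4 (N = -3 + 7 = 4)
M = 4 (M = 0 + (-1 + 2)*4 = 0 + 1*4 = 0 + 4 = 4)
(-M)**2 = (-1*4)**2 = (-4)**2 = 16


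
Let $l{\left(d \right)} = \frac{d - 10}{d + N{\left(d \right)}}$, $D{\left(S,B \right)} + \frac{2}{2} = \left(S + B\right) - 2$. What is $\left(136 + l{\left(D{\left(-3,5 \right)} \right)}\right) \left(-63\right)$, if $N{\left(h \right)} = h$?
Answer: $- \frac{17829}{2} \approx -8914.5$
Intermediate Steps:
$D{\left(S,B \right)} = -3 + B + S$ ($D{\left(S,B \right)} = -1 - \left(2 - B - S\right) = -1 + \left(-2 + B + S\right) = -3 + B + S$)
$l{\left(d \right)} = \frac{-10 + d}{2 d}$ ($l{\left(d \right)} = \frac{d - 10}{d + d} = \frac{-10 + d}{2 d}$)
$\left(136 + l{\left(D{\left(-3,5 \right)} \right)}\right) \left(-63\right) = \left(136 + \frac{-10 - 1}{2 \left(-3 + 5 - 3\right)}\right) \left(-63\right) = \left(136 + \frac{-10 - 1}{2 \left(-1\right)}\right) \left(-63\right) = \left(136 + \frac{1}{2} \left(-1\right) \left(-11\right)\right) \left(-63\right) = \left(136 + \frac{11}{2}\right) \left(-63\right) = \frac{283}{2} \left(-63\right) = - \frac{17829}{2}$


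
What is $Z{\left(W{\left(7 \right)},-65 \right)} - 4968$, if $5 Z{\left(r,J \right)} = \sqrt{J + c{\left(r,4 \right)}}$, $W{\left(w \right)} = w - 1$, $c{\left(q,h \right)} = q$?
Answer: $-4968 + \frac{i \sqrt{59}}{5} \approx -4968.0 + 1.5362 i$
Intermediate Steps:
$W{\left(w \right)} = -1 + w$ ($W{\left(w \right)} = w - 1 = -1 + w$)
$Z{\left(r,J \right)} = \frac{\sqrt{J + r}}{5}$
$Z{\left(W{\left(7 \right)},-65 \right)} - 4968 = \frac{\sqrt{-65 + \left(-1 + 7\right)}}{5} - 4968 = \frac{\sqrt{-65 + 6}}{5} - 4968 = \frac{\sqrt{-59}}{5} - 4968 = \frac{i \sqrt{59}}{5} - 4968 = -4968 + \frac{i \sqrt{59}}{5}$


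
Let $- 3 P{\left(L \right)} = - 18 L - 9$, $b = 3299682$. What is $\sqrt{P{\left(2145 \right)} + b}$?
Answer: $\sqrt{3312555} \approx 1820.0$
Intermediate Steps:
$P{\left(L \right)} = 3 + 6 L$ ($P{\left(L \right)} = - \frac{- 18 L - 9}{3} = - \frac{-9 - 18 L}{3} = 3 + 6 L$)
$\sqrt{P{\left(2145 \right)} + b} = \sqrt{\left(3 + 6 \cdot 2145\right) + 3299682} = \sqrt{\left(3 + 12870\right) + 3299682} = \sqrt{12873 + 3299682} = \sqrt{3312555}$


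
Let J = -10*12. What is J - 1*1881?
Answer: -2001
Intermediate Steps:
J = -120
J - 1*1881 = -120 - 1*1881 = -120 - 1881 = -2001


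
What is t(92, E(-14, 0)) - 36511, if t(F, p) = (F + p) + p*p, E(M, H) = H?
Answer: -36419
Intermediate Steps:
t(F, p) = F + p + p**2 (t(F, p) = (F + p) + p**2 = F + p + p**2)
t(92, E(-14, 0)) - 36511 = (92 + 0 + 0**2) - 36511 = (92 + 0 + 0) - 36511 = 92 - 36511 = -36419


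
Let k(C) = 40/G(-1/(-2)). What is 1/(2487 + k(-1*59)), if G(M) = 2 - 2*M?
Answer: 1/2527 ≈ 0.00039573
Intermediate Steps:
k(C) = 40 (k(C) = 40/(2 - (-2)/(-2)) = 40/(2 - (-2)*(-1)/2) = 40/(2 - 2*½) = 40/(2 - 1) = 40/1 = 40*1 = 40)
1/(2487 + k(-1*59)) = 1/(2487 + 40) = 1/2527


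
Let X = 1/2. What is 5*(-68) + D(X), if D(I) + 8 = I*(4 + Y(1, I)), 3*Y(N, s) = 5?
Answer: -2071/6 ≈ -345.17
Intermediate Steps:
Y(N, s) = 5/3 (Y(N, s) = (⅓)*5 = 5/3)
X = ½ ≈ 0.50000
D(I) = -8 + 17*I/3 (D(I) = -8 + I*(4 + 5/3) = -8 + I*(17/3) = -8 + 17*I/3)
5*(-68) + D(X) = 5*(-68) + (-8 + (17/3)*(½)) = -340 + (-8 + 17/6) = -340 - 31/6 = -2071/6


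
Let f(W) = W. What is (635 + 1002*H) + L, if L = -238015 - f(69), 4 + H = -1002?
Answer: -1245461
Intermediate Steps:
H = -1006 (H = -4 - 1002 = -1006)
L = -238084 (L = -238015 - 1*69 = -238015 - 69 = -238084)
(635 + 1002*H) + L = (635 + 1002*(-1006)) - 238084 = (635 - 1008012) - 238084 = -1007377 - 238084 = -1245461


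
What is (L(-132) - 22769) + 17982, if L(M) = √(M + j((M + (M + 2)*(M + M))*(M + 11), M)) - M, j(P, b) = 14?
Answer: -4655 + I*√118 ≈ -4655.0 + 10.863*I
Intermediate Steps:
L(M) = √(14 + M) - M (L(M) = √(M + 14) - M = √(14 + M) - M)
(L(-132) - 22769) + 17982 = ((√(14 - 132) - 1*(-132)) - 22769) + 17982 = ((√(-118) + 132) - 22769) + 17982 = ((I*√118 + 132) - 22769) + 17982 = ((132 + I*√118) - 22769) + 17982 = (-22637 + I*√118) + 17982 = -4655 + I*√118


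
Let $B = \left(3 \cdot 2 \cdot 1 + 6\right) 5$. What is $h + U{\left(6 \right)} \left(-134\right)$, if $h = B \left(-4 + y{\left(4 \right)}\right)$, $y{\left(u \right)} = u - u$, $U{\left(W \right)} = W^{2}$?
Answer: $-5064$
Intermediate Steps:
$B = 60$ ($B = \left(6 \cdot 1 + 6\right) 5 = \left(6 + 6\right) 5 = 12 \cdot 5 = 60$)
$y{\left(u \right)} = 0$
$h = -240$ ($h = 60 \left(-4 + 0\right) = 60 \left(-4\right) = -240$)
$h + U{\left(6 \right)} \left(-134\right) = -240 + 6^{2} \left(-134\right) = -240 + 36 \left(-134\right) = -240 - 4824 = -5064$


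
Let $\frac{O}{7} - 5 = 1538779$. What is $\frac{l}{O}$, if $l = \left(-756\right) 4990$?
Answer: $- \frac{2495}{7124} \approx -0.35022$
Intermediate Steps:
$O = 10771488$ ($O = 35 + 7 \cdot 1538779 = 35 + 10771453 = 10771488$)
$l = -3772440$
$\frac{l}{O} = - \frac{3772440}{10771488} = \left(-3772440\right) \frac{1}{10771488} = - \frac{2495}{7124}$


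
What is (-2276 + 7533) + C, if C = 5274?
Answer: 10531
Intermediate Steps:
(-2276 + 7533) + C = (-2276 + 7533) + 5274 = 5257 + 5274 = 10531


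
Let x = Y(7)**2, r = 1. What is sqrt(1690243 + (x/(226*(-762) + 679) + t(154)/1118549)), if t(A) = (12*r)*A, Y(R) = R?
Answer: sqrt(62223514975573345657515921638)/191868065617 ≈ 1300.1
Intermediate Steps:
t(A) = 12*A (t(A) = (12*1)*A = 12*A)
x = 49 (x = 7**2 = 49)
sqrt(1690243 + (x/(226*(-762) + 679) + t(154)/1118549)) = sqrt(1690243 + (49/(226*(-762) + 679) + (12*154)/1118549)) = sqrt(1690243 + (49/(-172212 + 679) + 1848*(1/1118549))) = sqrt(1690243 + (49/(-171533) + 1848/1118549)) = sqrt(1690243 + (49*(-1/171533) + 1848/1118549)) = sqrt(1690243 + (-49/171533 + 1848/1118549)) = sqrt(1690243 + 262184083/191868065617) = sqrt(324303655094859014/191868065617) = sqrt(62223514975573345657515921638)/191868065617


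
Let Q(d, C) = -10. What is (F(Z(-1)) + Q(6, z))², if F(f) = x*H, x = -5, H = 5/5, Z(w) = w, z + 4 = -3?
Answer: 225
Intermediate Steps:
z = -7 (z = -4 - 3 = -7)
H = 1 (H = 5*(⅕) = 1)
F(f) = -5 (F(f) = -5*1 = -5)
(F(Z(-1)) + Q(6, z))² = (-5 - 10)² = (-15)² = 225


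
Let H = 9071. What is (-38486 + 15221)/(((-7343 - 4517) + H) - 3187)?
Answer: 2585/664 ≈ 3.8931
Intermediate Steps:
(-38486 + 15221)/(((-7343 - 4517) + H) - 3187) = (-38486 + 15221)/(((-7343 - 4517) + 9071) - 3187) = -23265/((-11860 + 9071) - 3187) = -23265/(-2789 - 3187) = -23265/(-5976) = -23265*(-1/5976) = 2585/664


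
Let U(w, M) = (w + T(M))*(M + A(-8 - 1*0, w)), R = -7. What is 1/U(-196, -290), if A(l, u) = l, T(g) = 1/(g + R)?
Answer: 297/17347474 ≈ 1.7121e-5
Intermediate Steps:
T(g) = 1/(-7 + g) (T(g) = 1/(g - 7) = 1/(-7 + g))
U(w, M) = (-8 + M)*(w + 1/(-7 + M)) (U(w, M) = (w + 1/(-7 + M))*(M + (-8 - 1*0)) = (w + 1/(-7 + M))*(M + (-8 + 0)) = (w + 1/(-7 + M))*(M - 8) = (w + 1/(-7 + M))*(-8 + M) = (-8 + M)*(w + 1/(-7 + M)))
1/U(-196, -290) = 1/((-8 - 290 - 196*(-8 - 290)*(-7 - 290))/(-7 - 290)) = 1/((-8 - 290 - 196*(-298)*(-297))/(-297)) = 1/(-(-8 - 290 - 17347176)/297) = 1/(-1/297*(-17347474)) = 1/(17347474/297) = 297/17347474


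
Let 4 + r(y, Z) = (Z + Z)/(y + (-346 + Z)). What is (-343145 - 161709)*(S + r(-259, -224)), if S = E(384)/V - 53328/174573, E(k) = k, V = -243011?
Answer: 3184629746097268936/1674704717247 ≈ 1.9016e+6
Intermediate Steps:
r(y, Z) = -4 + 2*Z/(-346 + Z + y) (r(y, Z) = -4 + (Z + Z)/(y + (-346 + Z)) = -4 + (2*Z)/(-346 + Z + y) = -4 + 2*Z/(-346 + Z + y))
S = -4342108880/14141053101 (S = 384/(-243011) - 53328/174573 = 384*(-1/243011) - 53328*1/174573 = -384/243011 - 17776/58191 = -4342108880/14141053101 ≈ -0.30706)
(-343145 - 161709)*(S + r(-259, -224)) = (-343145 - 161709)*(-4342108880/14141053101 + 2*(692 - 1*(-224) - 2*(-259))/(-346 - 224 - 259)) = -504854*(-4342108880/14141053101 + 2*(692 + 224 + 518)/(-829)) = -504854*(-4342108880/14141053101 + 2*(-1/829)*1434) = -504854*(-4342108880/14141053101 - 2868/829) = -504854*(-44156148555188/11722933020729) = 3184629746097268936/1674704717247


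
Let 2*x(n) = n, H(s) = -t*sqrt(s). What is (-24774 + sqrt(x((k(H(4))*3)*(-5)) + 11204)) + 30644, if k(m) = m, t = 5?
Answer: 5870 + sqrt(11279) ≈ 5976.2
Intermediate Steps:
H(s) = -5*sqrt(s)
x(n) = n/2
(-24774 + sqrt(x((k(H(4))*3)*(-5)) + 11204)) + 30644 = (-24774 + sqrt(((-5*sqrt(4)*3)*(-5))/2 + 11204)) + 30644 = (-24774 + sqrt(((-5*2*3)*(-5))/2 + 11204)) + 30644 = (-24774 + sqrt((-10*3*(-5))/2 + 11204)) + 30644 = (-24774 + sqrt((-30*(-5))/2 + 11204)) + 30644 = (-24774 + sqrt((1/2)*150 + 11204)) + 30644 = (-24774 + sqrt(75 + 11204)) + 30644 = (-24774 + sqrt(11279)) + 30644 = 5870 + sqrt(11279)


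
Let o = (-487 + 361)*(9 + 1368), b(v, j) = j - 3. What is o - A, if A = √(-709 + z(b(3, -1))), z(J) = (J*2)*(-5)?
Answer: -173502 - I*√669 ≈ -1.735e+5 - 25.865*I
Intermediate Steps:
b(v, j) = -3 + j
z(J) = -10*J (z(J) = (2*J)*(-5) = -10*J)
o = -173502 (o = -126*1377 = -173502)
A = I*√669 (A = √(-709 - 10*(-3 - 1)) = √(-709 - 10*(-4)) = √(-709 + 40) = √(-669) = I*√669 ≈ 25.865*I)
o - A = -173502 - I*√669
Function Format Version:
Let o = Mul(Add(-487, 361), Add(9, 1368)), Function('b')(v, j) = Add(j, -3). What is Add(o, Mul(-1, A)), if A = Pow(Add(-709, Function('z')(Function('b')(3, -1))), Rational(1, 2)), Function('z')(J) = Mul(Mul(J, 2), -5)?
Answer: Add(-173502, Mul(-1, I, Pow(669, Rational(1, 2)))) ≈ Add(-1.7350e+5, Mul(-25.865, I))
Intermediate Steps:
Function('b')(v, j) = Add(-3, j)
Function('z')(J) = Mul(-10, J) (Function('z')(J) = Mul(Mul(2, J), -5) = Mul(-10, J))
o = -173502 (o = Mul(-126, 1377) = -173502)
A = Mul(I, Pow(669, Rational(1, 2))) (A = Pow(Add(-709, Mul(-10, Add(-3, -1))), Rational(1, 2)) = Pow(Add(-709, Mul(-10, -4)), Rational(1, 2)) = Pow(Add(-709, 40), Rational(1, 2)) = Pow(-669, Rational(1, 2)) = Mul(I, Pow(669, Rational(1, 2))) ≈ Mul(25.865, I))
Add(o, Mul(-1, A)) = Add(-173502, Mul(-1, Mul(I, Pow(669, Rational(1, 2))))) = Add(-173502, Mul(-1, I, Pow(669, Rational(1, 2))))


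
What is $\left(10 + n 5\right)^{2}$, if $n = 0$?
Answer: $100$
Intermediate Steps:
$\left(10 + n 5\right)^{2} = \left(10 + 0 \cdot 5\right)^{2} = \left(10 + 0\right)^{2} = 10^{2} = 100$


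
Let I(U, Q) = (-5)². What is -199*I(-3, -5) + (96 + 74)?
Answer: -4805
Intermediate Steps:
I(U, Q) = 25
-199*I(-3, -5) + (96 + 74) = -199*25 + (96 + 74) = -4975 + 170 = -4805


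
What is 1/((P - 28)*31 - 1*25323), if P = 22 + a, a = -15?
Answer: -1/25974 ≈ -3.8500e-5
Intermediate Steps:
P = 7 (P = 22 - 15 = 7)
1/((P - 28)*31 - 1*25323) = 1/((7 - 28)*31 - 1*25323) = 1/(-21*31 - 25323) = 1/(-651 - 25323) = 1/(-25974) = -1/25974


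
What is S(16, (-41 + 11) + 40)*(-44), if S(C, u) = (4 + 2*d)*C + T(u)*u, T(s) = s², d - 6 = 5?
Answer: -62304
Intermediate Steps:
d = 11 (d = 6 + 5 = 11)
S(C, u) = u³ + 26*C (S(C, u) = (4 + 2*11)*C + u²*u = (4 + 22)*C + u³ = 26*C + u³ = u³ + 26*C)
S(16, (-41 + 11) + 40)*(-44) = (((-41 + 11) + 40)³ + 26*16)*(-44) = ((-30 + 40)³ + 416)*(-44) = (10³ + 416)*(-44) = (1000 + 416)*(-44) = 1416*(-44) = -62304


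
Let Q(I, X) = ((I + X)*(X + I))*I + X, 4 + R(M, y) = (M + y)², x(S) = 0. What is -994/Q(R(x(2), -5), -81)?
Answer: -994/75519 ≈ -0.013162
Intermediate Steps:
R(M, y) = -4 + (M + y)²
Q(I, X) = X + I*(I + X)² (Q(I, X) = ((I + X)*(I + X))*I + X = (I + X)²*I + X = I*(I + X)² + X = X + I*(I + X)²)
-994/Q(R(x(2), -5), -81) = -994/(-81 + (-4 + (0 - 5)²)*((-4 + (0 - 5)²) - 81)²) = -994/(-81 + (-4 + (-5)²)*((-4 + (-5)²) - 81)²) = -994/(-81 + (-4 + 25)*((-4 + 25) - 81)²) = -994/(-81 + 21*(21 - 81)²) = -994/(-81 + 21*(-60)²) = -994/(-81 + 21*3600) = -994/(-81 + 75600) = -994/75519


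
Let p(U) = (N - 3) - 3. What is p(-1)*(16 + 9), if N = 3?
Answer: -75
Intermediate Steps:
p(U) = -3 (p(U) = (3 - 3) - 3 = 0 - 3 = -3)
p(-1)*(16 + 9) = -3*(16 + 9) = -3*25 = -75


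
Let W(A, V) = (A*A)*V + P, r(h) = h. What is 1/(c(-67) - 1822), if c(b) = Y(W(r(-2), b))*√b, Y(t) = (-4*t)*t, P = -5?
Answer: I/(2*(-911*I + 149058*√67)) ≈ -3.0599e-10 + 4.098e-7*I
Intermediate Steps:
W(A, V) = -5 + V*A² (W(A, V) = (A*A)*V - 5 = A²*V - 5 = V*A² - 5 = -5 + V*A²)
Y(t) = -4*t²
c(b) = -4*√b*(-5 + 4*b)² (c(b) = (-4*(-5 + b*(-2)²)²)*√b = (-4*(-5 + b*4)²)*√b = (-4*(-5 + 4*b)²)*√b = -4*√b*(-5 + 4*b)²)
1/(c(-67) - 1822) = 1/(-4*√(-67)*(-5 + 4*(-67))² - 1822) = 1/(-4*I*√67*(-5 - 268)² - 1822) = 1/(-4*I*√67*(-273)² - 1822) = 1/(-4*I*√67*74529 - 1822) = 1/(-298116*I*√67 - 1822) = 1/(-1822 - 298116*I*√67)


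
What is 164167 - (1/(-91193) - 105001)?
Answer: 24546237425/91193 ≈ 2.6917e+5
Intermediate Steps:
164167 - (1/(-91193) - 105001) = 164167 - (-1/91193 - 105001) = 164167 - 1*(-9575356194/91193) = 164167 + 9575356194/91193 = 24546237425/91193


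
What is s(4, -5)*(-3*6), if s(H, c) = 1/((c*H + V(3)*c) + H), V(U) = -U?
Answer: 18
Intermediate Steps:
s(H, c) = 1/(H - 3*c + H*c) (s(H, c) = 1/((c*H + (-1*3)*c) + H) = 1/((H*c - 3*c) + H) = 1/((-3*c + H*c) + H) = 1/(H - 3*c + H*c))
s(4, -5)*(-3*6) = (-3*6)/(4 - 3*(-5) + 4*(-5)) = -18/(4 + 15 - 20) = -18/(-1) = -1*(-18) = 18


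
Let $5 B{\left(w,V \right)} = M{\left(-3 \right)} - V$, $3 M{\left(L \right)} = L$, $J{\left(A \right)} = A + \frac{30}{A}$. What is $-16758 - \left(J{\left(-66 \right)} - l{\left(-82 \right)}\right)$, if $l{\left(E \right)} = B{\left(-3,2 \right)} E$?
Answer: $- \frac{915329}{55} \approx -16642.0$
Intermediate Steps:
$M{\left(L \right)} = \frac{L}{3}$
$B{\left(w,V \right)} = - \frac{1}{5} - \frac{V}{5}$ ($B{\left(w,V \right)} = \frac{\frac{1}{3} \left(-3\right) - V}{5} = \frac{-1 - V}{5} = - \frac{1}{5} - \frac{V}{5}$)
$l{\left(E \right)} = - \frac{3 E}{5}$ ($l{\left(E \right)} = \left(- \frac{1}{5} - \frac{2}{5}\right) E = - \frac{3 E}{5}$)
$-16758 - \left(J{\left(-66 \right)} - l{\left(-82 \right)}\right) = -16758 - \left(\left(-66 + \frac{30}{-66}\right) - \left(- \frac{3}{5}\right) \left(-82\right)\right) = -16758 - \left(\left(-66 + 30 \left(- \frac{1}{66}\right)\right) - \frac{246}{5}\right) = -16758 - \left(\left(-66 - \frac{5}{11}\right) - \frac{246}{5}\right) = -16758 - \left(- \frac{731}{11} - \frac{246}{5}\right) = -16758 - - \frac{6361}{55} = -16758 + \frac{6361}{55} = - \frac{915329}{55}$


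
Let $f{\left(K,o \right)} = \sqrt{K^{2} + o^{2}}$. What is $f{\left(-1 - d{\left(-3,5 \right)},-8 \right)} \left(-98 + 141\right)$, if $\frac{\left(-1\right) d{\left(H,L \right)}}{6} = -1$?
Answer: $43 \sqrt{113} \approx 457.1$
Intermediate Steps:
$d{\left(H,L \right)} = 6$ ($d{\left(H,L \right)} = \left(-6\right) \left(-1\right) = 6$)
$f{\left(-1 - d{\left(-3,5 \right)},-8 \right)} \left(-98 + 141\right) = \sqrt{\left(-1 - 6\right)^{2} + \left(-8\right)^{2}} \left(-98 + 141\right) = \sqrt{\left(-1 - 6\right)^{2} + 64} \cdot 43 = \sqrt{\left(-7\right)^{2} + 64} \cdot 43 = \sqrt{49 + 64} \cdot 43 = \sqrt{113} \cdot 43 = 43 \sqrt{113}$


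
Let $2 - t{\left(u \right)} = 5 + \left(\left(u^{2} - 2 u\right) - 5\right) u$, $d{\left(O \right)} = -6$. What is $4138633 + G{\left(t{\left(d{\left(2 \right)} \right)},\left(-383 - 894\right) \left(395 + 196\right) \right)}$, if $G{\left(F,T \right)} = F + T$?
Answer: $3384181$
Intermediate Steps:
$t{\left(u \right)} = -3 - u \left(-5 + u^{2} - 2 u\right)$ ($t{\left(u \right)} = 2 - \left(5 + \left(\left(u^{2} - 2 u\right) - 5\right) u\right) = 2 - \left(5 + \left(-5 + u^{2} - 2 u\right) u\right) = 2 - \left(5 + u \left(-5 + u^{2} - 2 u\right)\right) = -3 - u \left(-5 + u^{2} - 2 u\right)$)
$4138633 + G{\left(t{\left(d{\left(2 \right)} \right)},\left(-383 - 894\right) \left(395 + 196\right) \right)} = 4138633 + \left(\left(-3 - \left(-6\right)^{3} + 2 \left(-6\right)^{2} + 5 \left(-6\right)\right) + \left(-383 - 894\right) \left(395 + 196\right)\right) = 4138633 - 754452 = 3384181$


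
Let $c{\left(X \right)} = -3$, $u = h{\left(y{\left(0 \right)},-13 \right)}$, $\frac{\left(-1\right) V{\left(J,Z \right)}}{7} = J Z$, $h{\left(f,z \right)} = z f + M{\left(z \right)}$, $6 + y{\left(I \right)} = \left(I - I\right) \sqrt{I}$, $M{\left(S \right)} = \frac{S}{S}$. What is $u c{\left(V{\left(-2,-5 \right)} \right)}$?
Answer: $-237$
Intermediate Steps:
$M{\left(S \right)} = 1$
$y{\left(I \right)} = -6$ ($y{\left(I \right)} = -6 + \left(I - I\right) \sqrt{I} = -6 + 0 \sqrt{I} = -6 + 0 = -6$)
$h{\left(f,z \right)} = 1 + f z$ ($h{\left(f,z \right)} = z f + 1 = f z + 1 = 1 + f z$)
$V{\left(J,Z \right)} = - 7 J Z$
$u = 79$ ($u = 1 - -78 = 1 + 78 = 79$)
$u c{\left(V{\left(-2,-5 \right)} \right)} = 79 \left(-3\right) = -237$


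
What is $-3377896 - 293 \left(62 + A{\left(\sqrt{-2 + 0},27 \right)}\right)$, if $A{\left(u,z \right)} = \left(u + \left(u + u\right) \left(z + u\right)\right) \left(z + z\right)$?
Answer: $-3332774 - 870210 i \sqrt{2} \approx -3.3328 \cdot 10^{6} - 1.2307 \cdot 10^{6} i$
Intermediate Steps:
$A{\left(u,z \right)} = 2 z \left(u + 2 u \left(u + z\right)\right)$ ($A{\left(u,z \right)} = \left(u + 2 u \left(u + z\right)\right) 2 z = 2 z \left(u + 2 u \left(u + z\right)\right)$)
$-3377896 - 293 \left(62 + A{\left(\sqrt{-2 + 0},27 \right)}\right) = -3377896 - 293 \left(62 + 2 \sqrt{-2 + 0} \cdot 27 \left(1 + 2 \sqrt{-2 + 0} + 2 \cdot 27\right)\right) = -3377896 - 293 \left(62 + 2 \sqrt{-2} \cdot 27 \left(1 + 2 \sqrt{-2} + 54\right)\right) = -3377896 - 293 \left(62 + 2 i \sqrt{2} \cdot 27 \left(1 + 2 i \sqrt{2} + 54\right)\right) = -3377896 - 293 \left(62 + 2 i \sqrt{2} \cdot 27 \left(55 + 2 i \sqrt{2}\right)\right) = -3377896 - 293 \left(62 + 54 i \sqrt{2} \left(55 + 2 i \sqrt{2}\right)\right) = -3377896 - \left(18166 + 15822 i \sqrt{2} \left(55 + 2 i \sqrt{2}\right)\right) = -3396062 - 15822 i \sqrt{2} \left(55 + 2 i \sqrt{2}\right)$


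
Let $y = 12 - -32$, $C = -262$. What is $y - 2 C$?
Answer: $568$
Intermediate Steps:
$y = 44$ ($y = 12 + 32 = 44$)
$y - 2 C = 44 - -524 = 44 + 524 = 568$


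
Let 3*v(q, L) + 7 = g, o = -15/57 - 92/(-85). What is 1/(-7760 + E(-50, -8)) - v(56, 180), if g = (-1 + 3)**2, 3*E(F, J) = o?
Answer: 12530344/12531959 ≈ 0.99987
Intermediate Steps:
o = 1323/1615 (o = -15*1/57 - 92*(-1/85) = -5/19 + 92/85 = 1323/1615 ≈ 0.81919)
E(F, J) = 441/1615 (E(F, J) = (1/3)*(1323/1615) = 441/1615)
g = 4 (g = 2**2 = 4)
v(q, L) = -1 (v(q, L) = -7/3 + (1/3)*4 = -7/3 + 4/3 = -1)
1/(-7760 + E(-50, -8)) - v(56, 180) = 1/(-7760 + 441/1615) - 1*(-1) = 1/(-12531959/1615) + 1 = -1615/12531959 + 1 = 12530344/12531959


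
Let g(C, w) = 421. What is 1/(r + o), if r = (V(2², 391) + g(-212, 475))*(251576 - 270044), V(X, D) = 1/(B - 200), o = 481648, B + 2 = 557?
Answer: -355/2589168368 ≈ -1.3711e-7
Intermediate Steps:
B = 555 (B = -2 + 557 = 555)
V(X, D) = 1/355 (V(X, D) = 1/(555 - 200) = 1/355)
r = -2760153408/355 (r = (1/355 + 421)*(251576 - 270044) = (149456/355)*(-18468) = -2760153408/355 ≈ -7.7751e+6)
1/(r + o) = 1/(-2760153408/355 + 481648) = 1/(-2589168368/355) = -355/2589168368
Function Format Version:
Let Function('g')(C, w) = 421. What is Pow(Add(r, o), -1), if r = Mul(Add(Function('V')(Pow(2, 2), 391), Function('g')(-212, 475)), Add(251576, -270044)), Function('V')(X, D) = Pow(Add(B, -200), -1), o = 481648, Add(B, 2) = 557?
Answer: Rational(-355, 2589168368) ≈ -1.3711e-7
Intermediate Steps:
B = 555 (B = Add(-2, 557) = 555)
Function('V')(X, D) = Rational(1, 355) (Function('V')(X, D) = Pow(Add(555, -200), -1) = Pow(355, -1) = Rational(1, 355))
r = Rational(-2760153408, 355) (r = Mul(Add(Rational(1, 355), 421), Add(251576, -270044)) = Mul(Rational(149456, 355), -18468) = Rational(-2760153408, 355) ≈ -7.7751e+6)
Pow(Add(r, o), -1) = Pow(Add(Rational(-2760153408, 355), 481648), -1) = Pow(Rational(-2589168368, 355), -1) = Rational(-355, 2589168368)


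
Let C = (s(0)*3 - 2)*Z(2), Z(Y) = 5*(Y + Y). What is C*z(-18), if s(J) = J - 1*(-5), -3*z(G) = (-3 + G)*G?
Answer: -32760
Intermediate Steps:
z(G) = -G*(-3 + G)/3 (z(G) = -(-3 + G)*G/3 = -G*(-3 + G)/3)
s(J) = 5 + J (s(J) = J + 5 = 5 + J)
Z(Y) = 10*Y (Z(Y) = 5*(2*Y) = 10*Y)
C = 260 (C = ((5 + 0)*3 - 2)*(10*2) = (5*3 - 2)*20 = (15 - 2)*20 = 13*20 = 260)
C*z(-18) = 260*((⅓)*(-18)*(3 - 1*(-18))) = 260*((⅓)*(-18)*(3 + 18)) = 260*((⅓)*(-18)*21) = 260*(-126) = -32760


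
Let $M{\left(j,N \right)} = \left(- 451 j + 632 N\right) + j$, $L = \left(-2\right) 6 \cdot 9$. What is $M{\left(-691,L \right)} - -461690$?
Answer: $704384$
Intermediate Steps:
$L = -108$ ($L = \left(-12\right) 9 = -108$)
$M{\left(j,N \right)} = - 450 j + 632 N$
$M{\left(-691,L \right)} - -461690 = \left(\left(-450\right) \left(-691\right) + 632 \left(-108\right)\right) - -461690 = \left(310950 - 68256\right) + 461690 = 242694 + 461690 = 704384$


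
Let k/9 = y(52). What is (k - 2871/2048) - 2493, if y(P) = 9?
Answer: -4942647/2048 ≈ -2413.4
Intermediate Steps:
k = 81 (k = 9*9 = 81)
(k - 2871/2048) - 2493 = (81 - 2871/2048) - 2493 = 163017/2048 - 2493 = -4942647/2048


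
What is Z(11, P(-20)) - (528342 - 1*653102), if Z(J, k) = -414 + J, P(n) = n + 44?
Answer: 124357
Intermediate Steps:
P(n) = 44 + n
Z(11, P(-20)) - (528342 - 1*653102) = (-414 + 11) - (528342 - 1*653102) = -403 - (528342 - 653102) = -403 - 1*(-124760) = -403 + 124760 = 124357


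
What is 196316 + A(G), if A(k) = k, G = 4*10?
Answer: 196356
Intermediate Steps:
G = 40
196316 + A(G) = 196316 + 40 = 196356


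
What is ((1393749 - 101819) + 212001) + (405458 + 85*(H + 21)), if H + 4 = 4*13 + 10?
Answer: 1916104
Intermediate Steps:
H = 58 (H = -4 + (4*13 + 10) = -4 + (52 + 10) = -4 + 62 = 58)
((1393749 - 101819) + 212001) + (405458 + 85*(H + 21)) = ((1393749 - 101819) + 212001) + (405458 + 85*(58 + 21)) = (1291930 + 212001) + (405458 + 85*79) = 1503931 + (405458 + 6715) = 1503931 + 412173 = 1916104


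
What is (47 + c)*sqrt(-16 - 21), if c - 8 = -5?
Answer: 50*I*sqrt(37) ≈ 304.14*I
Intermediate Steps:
c = 3 (c = 8 - 5 = 3)
(47 + c)*sqrt(-16 - 21) = (47 + 3)*sqrt(-16 - 21) = 50*sqrt(-37) = 50*(I*sqrt(37)) = 50*I*sqrt(37)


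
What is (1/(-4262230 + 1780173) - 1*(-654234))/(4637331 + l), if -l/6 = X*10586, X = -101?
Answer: 1623846079337/27432803443479 ≈ 0.059194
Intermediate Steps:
l = 6415116 (l = -(-606)*10586 = -6*(-1069186) = 6415116)
(1/(-4262230 + 1780173) - 1*(-654234))/(4637331 + l) = (1/(-4262230 + 1780173) - 1*(-654234))/(4637331 + 6415116) = (1/(-2482057) + 654234)/11052447 = (-1/2482057 + 654234)*(1/11052447) = (1623846079337/2482057)*(1/11052447) = 1623846079337/27432803443479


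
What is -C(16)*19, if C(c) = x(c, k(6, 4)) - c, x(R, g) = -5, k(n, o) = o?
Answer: 399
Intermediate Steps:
C(c) = -5 - c
-C(16)*19 = -(-5 - 1*16)*19 = -(-5 - 16)*19 = -(-21)*19 = -1*(-399) = 399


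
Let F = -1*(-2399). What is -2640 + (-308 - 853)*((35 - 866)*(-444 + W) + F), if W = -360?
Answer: -778479843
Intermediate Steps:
F = 2399
-2640 + (-308 - 853)*((35 - 866)*(-444 + W) + F) = -2640 + (-308 - 853)*((35 - 866)*(-444 - 360) + 2399) = -2640 - 1161*(-831*(-804) + 2399) = -2640 - 1161*(668124 + 2399) = -2640 - 1161*670523 = -2640 - 778477203 = -778479843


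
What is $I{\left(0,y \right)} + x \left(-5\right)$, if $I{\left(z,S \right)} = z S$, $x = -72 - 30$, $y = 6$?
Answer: $510$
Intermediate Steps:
$x = -102$ ($x = -72 - 30 = -102$)
$I{\left(z,S \right)} = S z$
$I{\left(0,y \right)} + x \left(-5\right) = 6 \cdot 0 - -510 = 0 + 510 = 510$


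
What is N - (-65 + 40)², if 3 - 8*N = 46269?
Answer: -25633/4 ≈ -6408.3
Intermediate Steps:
N = -23133/4 (N = 3/8 - ⅛*46269 = 3/8 - 46269/8 = -23133/4 ≈ -5783.3)
N - (-65 + 40)² = -23133/4 - (-65 + 40)² = -23133/4 - 1*(-25)² = -23133/4 - 1*625 = -23133/4 - 625 = -25633/4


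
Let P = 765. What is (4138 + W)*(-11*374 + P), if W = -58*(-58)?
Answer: -25124198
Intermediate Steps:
W = 3364
(4138 + W)*(-11*374 + P) = (4138 + 3364)*(-11*374 + 765) = 7502*(-4114 + 765) = 7502*(-3349) = -25124198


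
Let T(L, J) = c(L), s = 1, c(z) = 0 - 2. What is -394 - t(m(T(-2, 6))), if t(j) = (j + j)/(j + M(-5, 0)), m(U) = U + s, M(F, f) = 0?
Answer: -396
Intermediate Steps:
c(z) = -2
T(L, J) = -2
m(U) = 1 + U (m(U) = U + 1 = 1 + U)
t(j) = 2 (t(j) = (j + j)/(j + 0) = (2*j)/j = 2)
-394 - t(m(T(-2, 6))) = -394 - 1*2 = -394 - 2 = -396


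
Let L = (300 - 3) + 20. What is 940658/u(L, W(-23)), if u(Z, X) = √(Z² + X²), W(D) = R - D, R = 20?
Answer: 470329*√102338/51169 ≈ 2940.4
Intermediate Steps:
L = 317 (L = 297 + 20 = 317)
W(D) = 20 - D
u(Z, X) = √(X² + Z²)
940658/u(L, W(-23)) = 940658/(√((20 - 1*(-23))² + 317²)) = 940658/(√((20 + 23)² + 100489)) = 940658/(√(43² + 100489)) = 940658/(√(1849 + 100489)) = 940658/(√102338) = 940658*(√102338/102338) = 470329*√102338/51169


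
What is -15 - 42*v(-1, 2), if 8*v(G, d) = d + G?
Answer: -81/4 ≈ -20.250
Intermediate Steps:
v(G, d) = G/8 + d/8 (v(G, d) = (d + G)/8 = (G + d)/8 = G/8 + d/8)
-15 - 42*v(-1, 2) = -15 - 42*((⅛)*(-1) + (⅛)*2) = -15 - 42*(-⅛ + ¼) = -15 - 42*⅛ = -15 - 21/4 = -81/4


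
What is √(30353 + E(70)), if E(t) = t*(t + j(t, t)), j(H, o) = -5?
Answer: √34903 ≈ 186.82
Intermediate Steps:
E(t) = t*(-5 + t) (E(t) = t*(t - 5) = t*(-5 + t))
√(30353 + E(70)) = √(30353 + 70*(-5 + 70)) = √(30353 + 70*65) = √(30353 + 4550) = √34903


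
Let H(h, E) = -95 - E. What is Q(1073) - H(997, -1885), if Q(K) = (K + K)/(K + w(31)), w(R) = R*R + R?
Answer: -3694204/2065 ≈ -1789.0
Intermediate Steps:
w(R) = R + R² (w(R) = R² + R = R + R²)
Q(K) = 2*K/(992 + K) (Q(K) = (K + K)/(K + 31*(1 + 31)) = (2*K)/(K + 31*32) = (2*K)/(K + 992) = (2*K)/(992 + K) = 2*K/(992 + K))
Q(1073) - H(997, -1885) = 2*1073/(992 + 1073) - (-95 - 1*(-1885)) = 2*1073/2065 - (-95 + 1885) = 2*1073*(1/2065) - 1*1790 = 2146/2065 - 1790 = -3694204/2065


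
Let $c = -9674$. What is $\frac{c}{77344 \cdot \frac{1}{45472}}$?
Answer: $- \frac{13746754}{2417} \approx -5687.5$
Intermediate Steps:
$\frac{c}{77344 \cdot \frac{1}{45472}} = - \frac{9674}{77344 \cdot \frac{1}{45472}} = - \frac{9674}{\frac{2417}{1421}} = \left(-9674\right) \frac{1421}{2417} = - \frac{13746754}{2417}$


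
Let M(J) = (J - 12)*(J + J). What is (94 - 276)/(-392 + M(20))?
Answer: 91/36 ≈ 2.5278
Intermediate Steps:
M(J) = 2*J*(-12 + J) (M(J) = (-12 + J)*(2*J) = 2*J*(-12 + J))
(94 - 276)/(-392 + M(20)) = (94 - 276)/(-392 + 2*20*(-12 + 20)) = -182/(-392 + 2*20*8) = -182/(-392 + 320) = -182/(-72) = -182*(-1/72) = 91/36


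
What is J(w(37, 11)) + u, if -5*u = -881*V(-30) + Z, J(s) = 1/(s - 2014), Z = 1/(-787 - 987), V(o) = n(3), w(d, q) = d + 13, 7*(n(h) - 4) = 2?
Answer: 46042833069/60972380 ≈ 755.14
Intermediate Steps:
n(h) = 30/7 (n(h) = 4 + (⅐)*2 = 4 + 2/7 = 30/7)
w(d, q) = 13 + d
V(o) = 30/7
Z = -1/1774 (Z = 1/(-1774) = -1/1774 ≈ -0.00056370)
J(s) = 1/(-2014 + s)
u = 46886827/62090 (u = -(-881*30/7 - 1/1774)/5 = -(-26430/7 - 1/1774)/5 = -⅕*(-46886827/12418) = 46886827/62090 ≈ 755.14)
J(w(37, 11)) + u = 1/(-2014 + (13 + 37)) + 46886827/62090 = 1/(-2014 + 50) + 46886827/62090 = 1/(-1964) + 46886827/62090 = -1/1964 + 46886827/62090 = 46042833069/60972380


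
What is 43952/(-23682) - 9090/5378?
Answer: -112910809/31840449 ≈ -3.5461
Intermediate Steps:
43952/(-23682) - 9090/5378 = 43952*(-1/23682) - 9090*1/5378 = -21976/11841 - 4545/2689 = -112910809/31840449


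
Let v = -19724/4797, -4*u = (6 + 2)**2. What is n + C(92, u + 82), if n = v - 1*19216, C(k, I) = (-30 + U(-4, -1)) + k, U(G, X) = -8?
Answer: -91939838/4797 ≈ -19166.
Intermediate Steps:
u = -16 (u = -(6 + 2)**2/4 = -1/4*8**2 = -1/4*64 = -16)
v = -19724/4797 (v = -19724*1/4797 = -19724/4797 ≈ -4.1117)
C(k, I) = -38 + k (C(k, I) = (-30 - 8) + k = -38 + k)
n = -92198876/4797 (n = -19724/4797 - 1*19216 = -19724/4797 - 19216 = -92198876/4797 ≈ -19220.)
n + C(92, u + 82) = -92198876/4797 + (-38 + 92) = -92198876/4797 + 54 = -91939838/4797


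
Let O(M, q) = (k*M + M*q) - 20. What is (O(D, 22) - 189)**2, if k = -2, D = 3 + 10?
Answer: 2601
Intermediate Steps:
D = 13
O(M, q) = -20 - 2*M + M*q (O(M, q) = (-2*M + M*q) - 20 = -20 - 2*M + M*q)
(O(D, 22) - 189)**2 = ((-20 - 2*13 + 13*22) - 189)**2 = ((-20 - 26 + 286) - 189)**2 = (240 - 189)**2 = 51**2 = 2601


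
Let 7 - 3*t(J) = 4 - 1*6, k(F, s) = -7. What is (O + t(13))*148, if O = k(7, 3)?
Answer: -592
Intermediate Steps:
O = -7
t(J) = 3 (t(J) = 7/3 - (4 - 1*6)/3 = 7/3 - (4 - 6)/3 = 7/3 - ⅓*(-2) = 7/3 + ⅔ = 3)
(O + t(13))*148 = (-7 + 3)*148 = -4*148 = -592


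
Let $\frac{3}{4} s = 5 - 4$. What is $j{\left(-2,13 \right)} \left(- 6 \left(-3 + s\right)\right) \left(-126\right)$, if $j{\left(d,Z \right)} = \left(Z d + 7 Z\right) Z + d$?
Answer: $-1062180$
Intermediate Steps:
$s = \frac{4}{3}$ ($s = \frac{4 \left(5 - 4\right)}{3} = \frac{4}{3} \cdot 1 = \frac{4}{3} \approx 1.3333$)
$j{\left(d,Z \right)} = d + Z \left(7 Z + Z d\right)$ ($j{\left(d,Z \right)} = \left(7 Z + Z d\right) Z + d = Z \left(7 Z + Z d\right) + d = d + Z \left(7 Z + Z d\right)$)
$j{\left(-2,13 \right)} \left(- 6 \left(-3 + s\right)\right) \left(-126\right) = \left(-2 + 7 \cdot 13^{2} - 2 \cdot 13^{2}\right) \left(- 6 \left(-3 + \frac{4}{3}\right)\right) \left(-126\right) = \left(-2 + 7 \cdot 169 - 338\right) \left(\left(-6\right) \left(- \frac{5}{3}\right)\right) \left(-126\right) = \left(-2 + 1183 - 338\right) 10 \left(-126\right) = 843 \cdot 10 \left(-126\right) = 8430 \left(-126\right) = -1062180$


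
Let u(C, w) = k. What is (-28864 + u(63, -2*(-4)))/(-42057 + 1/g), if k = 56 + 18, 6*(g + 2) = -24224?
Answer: 348877220/509646729 ≈ 0.68455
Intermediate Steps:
g = -12118/3 (g = -2 + (1/6)*(-24224) = -2 - 12112/3 = -12118/3 ≈ -4039.3)
k = 74
u(C, w) = 74
(-28864 + u(63, -2*(-4)))/(-42057 + 1/g) = (-28864 + 74)/(-42057 + 1/(-12118/3)) = -28790/(-42057 - 3/12118) = -28790/(-509646729/12118) = -28790*(-12118/509646729) = 348877220/509646729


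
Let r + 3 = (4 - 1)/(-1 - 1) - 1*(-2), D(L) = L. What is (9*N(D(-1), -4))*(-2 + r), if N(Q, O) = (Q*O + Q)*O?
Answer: 486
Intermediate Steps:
N(Q, O) = O*(Q + O*Q) (N(Q, O) = (O*Q + Q)*O = (Q + O*Q)*O = O*(Q + O*Q))
r = -5/2 (r = -3 + ((4 - 1)/(-1 - 1) - 1*(-2)) = -3 + (3/(-2) + 2) = -3 + (3*(-½) + 2) = -3 + (-3/2 + 2) = -3 + ½ = -5/2 ≈ -2.5000)
(9*N(D(-1), -4))*(-2 + r) = (9*(-4*(-1)*(1 - 4)))*(-2 - 5/2) = (9*(-4*(-1)*(-3)))*(-9/2) = (9*(-12))*(-9/2) = -108*(-9/2) = 486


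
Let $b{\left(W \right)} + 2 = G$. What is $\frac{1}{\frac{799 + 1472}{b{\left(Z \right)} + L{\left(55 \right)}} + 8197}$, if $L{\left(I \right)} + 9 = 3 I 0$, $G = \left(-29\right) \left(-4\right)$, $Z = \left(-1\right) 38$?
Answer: $\frac{35}{287652} \approx 0.00012167$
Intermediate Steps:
$Z = -38$
$G = 116$
$L{\left(I \right)} = -9$ ($L{\left(I \right)} = -9 + 3 I 0 = -9 + 0 = -9$)
$b{\left(W \right)} = 114$ ($b{\left(W \right)} = -2 + 116 = 114$)
$\frac{1}{\frac{799 + 1472}{b{\left(Z \right)} + L{\left(55 \right)}} + 8197} = \frac{1}{\frac{799 + 1472}{114 - 9} + 8197} = \frac{1}{\frac{2271}{105} + 8197} = \frac{1}{2271 \cdot \frac{1}{105} + 8197} = \frac{1}{\frac{757}{35} + 8197} = \frac{1}{\frac{287652}{35}} = \frac{35}{287652}$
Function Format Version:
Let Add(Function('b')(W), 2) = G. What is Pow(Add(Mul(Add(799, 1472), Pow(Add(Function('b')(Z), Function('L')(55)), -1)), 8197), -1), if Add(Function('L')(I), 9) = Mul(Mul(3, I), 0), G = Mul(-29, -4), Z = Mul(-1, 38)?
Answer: Rational(35, 287652) ≈ 0.00012167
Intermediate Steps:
Z = -38
G = 116
Function('L')(I) = -9 (Function('L')(I) = Add(-9, Mul(Mul(3, I), 0)) = Add(-9, 0) = -9)
Function('b')(W) = 114 (Function('b')(W) = Add(-2, 116) = 114)
Pow(Add(Mul(Add(799, 1472), Pow(Add(Function('b')(Z), Function('L')(55)), -1)), 8197), -1) = Pow(Add(Mul(Add(799, 1472), Pow(Add(114, -9), -1)), 8197), -1) = Pow(Add(Mul(2271, Pow(105, -1)), 8197), -1) = Pow(Add(Mul(2271, Rational(1, 105)), 8197), -1) = Pow(Add(Rational(757, 35), 8197), -1) = Pow(Rational(287652, 35), -1) = Rational(35, 287652)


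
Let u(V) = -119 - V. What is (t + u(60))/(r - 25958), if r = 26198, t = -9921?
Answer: -505/12 ≈ -42.083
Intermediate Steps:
(t + u(60))/(r - 25958) = (-9921 + (-119 - 1*60))/(26198 - 25958) = (-9921 + (-119 - 60))/240 = (-9921 - 179)*(1/240) = -10100*1/240 = -505/12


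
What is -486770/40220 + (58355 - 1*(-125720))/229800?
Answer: -208912499/18485112 ≈ -11.302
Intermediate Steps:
-486770/40220 + (58355 - 1*(-125720))/229800 = -486770*1/40220 + (58355 + 125720)*(1/229800) = -48677/4022 + 184075*(1/229800) = -48677/4022 + 7363/9192 = -208912499/18485112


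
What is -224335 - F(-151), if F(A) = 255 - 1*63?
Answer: -224527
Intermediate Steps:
F(A) = 192 (F(A) = 255 - 63 = 192)
-224335 - F(-151) = -224335 - 1*192 = -224335 - 192 = -224527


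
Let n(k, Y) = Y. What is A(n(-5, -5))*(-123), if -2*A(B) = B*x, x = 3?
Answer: -1845/2 ≈ -922.50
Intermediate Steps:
A(B) = -3*B/2 (A(B) = -B*3/2 = -3*B/2)
A(n(-5, -5))*(-123) = -3/2*(-5)*(-123) = (15/2)*(-123) = -1845/2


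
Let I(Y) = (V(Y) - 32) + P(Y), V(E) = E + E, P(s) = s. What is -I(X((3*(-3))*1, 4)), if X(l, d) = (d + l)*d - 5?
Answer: 107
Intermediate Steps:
V(E) = 2*E
X(l, d) = -5 + d*(d + l) (X(l, d) = d*(d + l) - 5 = -5 + d*(d + l))
I(Y) = -32 + 3*Y (I(Y) = (2*Y - 32) + Y = (-32 + 2*Y) + Y = -32 + 3*Y)
-I(X((3*(-3))*1, 4)) = -(-32 + 3*(-5 + 4² + 4*((3*(-3))*1))) = -(-32 + 3*(-5 + 16 + 4*(-9*1))) = -(-32 + 3*(-5 + 16 + 4*(-9))) = -(-32 + 3*(-5 + 16 - 36)) = -(-32 + 3*(-25)) = -(-32 - 75) = -1*(-107) = 107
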